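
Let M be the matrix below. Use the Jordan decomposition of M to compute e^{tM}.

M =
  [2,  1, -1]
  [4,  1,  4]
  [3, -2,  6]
e^{tM} =
  [t^2*exp(3*t) - t*exp(3*t) + exp(3*t), -t^2*exp(3*t)/2 + t*exp(3*t), t^2*exp(3*t) - t*exp(3*t)]
  [4*t*exp(3*t), -2*t*exp(3*t) + exp(3*t), 4*t*exp(3*t)]
  [-t^2*exp(3*t) + 3*t*exp(3*t), t^2*exp(3*t)/2 - 2*t*exp(3*t), -t^2*exp(3*t) + 3*t*exp(3*t) + exp(3*t)]

Strategy: write M = P · J · P⁻¹ where J is a Jordan canonical form, so e^{tM} = P · e^{tJ} · P⁻¹, and e^{tJ} can be computed block-by-block.

M has Jordan form
J =
  [3, 1, 0]
  [0, 3, 1]
  [0, 0, 3]
(up to reordering of blocks).

Per-block formulas:
  For a 3×3 Jordan block J_3(3): exp(t · J_3(3)) = e^(3t)·(I + t·N + (t^2/2)·N^2), where N is the 3×3 nilpotent shift.

After assembling e^{tJ} and conjugating by P, we get:

e^{tM} =
  [t^2*exp(3*t) - t*exp(3*t) + exp(3*t), -t^2*exp(3*t)/2 + t*exp(3*t), t^2*exp(3*t) - t*exp(3*t)]
  [4*t*exp(3*t), -2*t*exp(3*t) + exp(3*t), 4*t*exp(3*t)]
  [-t^2*exp(3*t) + 3*t*exp(3*t), t^2*exp(3*t)/2 - 2*t*exp(3*t), -t^2*exp(3*t) + 3*t*exp(3*t) + exp(3*t)]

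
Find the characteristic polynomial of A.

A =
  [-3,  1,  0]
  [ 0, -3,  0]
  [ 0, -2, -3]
x^3 + 9*x^2 + 27*x + 27

Expanding det(x·I − A) (e.g. by cofactor expansion or by noting that A is similar to its Jordan form J, which has the same characteristic polynomial as A) gives
  χ_A(x) = x^3 + 9*x^2 + 27*x + 27
which factors as (x + 3)^3. The eigenvalues (with algebraic multiplicities) are λ = -3 with multiplicity 3.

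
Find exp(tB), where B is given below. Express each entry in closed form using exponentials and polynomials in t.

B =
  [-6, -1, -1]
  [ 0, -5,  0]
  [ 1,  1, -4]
e^{tB} =
  [-t*exp(-5*t) + exp(-5*t), -t*exp(-5*t), -t*exp(-5*t)]
  [0, exp(-5*t), 0]
  [t*exp(-5*t), t*exp(-5*t), t*exp(-5*t) + exp(-5*t)]

Strategy: write B = P · J · P⁻¹ where J is a Jordan canonical form, so e^{tB} = P · e^{tJ} · P⁻¹, and e^{tJ} can be computed block-by-block.

B has Jordan form
J =
  [-5,  1,  0]
  [ 0, -5,  0]
  [ 0,  0, -5]
(up to reordering of blocks).

Per-block formulas:
  For a 2×2 Jordan block J_2(-5): exp(t · J_2(-5)) = e^(-5t)·(I + t·N), where N is the 2×2 nilpotent shift.
  For a 1×1 block at λ = -5: exp(t · [-5]) = [e^(-5t)].

After assembling e^{tJ} and conjugating by P, we get:

e^{tB} =
  [-t*exp(-5*t) + exp(-5*t), -t*exp(-5*t), -t*exp(-5*t)]
  [0, exp(-5*t), 0]
  [t*exp(-5*t), t*exp(-5*t), t*exp(-5*t) + exp(-5*t)]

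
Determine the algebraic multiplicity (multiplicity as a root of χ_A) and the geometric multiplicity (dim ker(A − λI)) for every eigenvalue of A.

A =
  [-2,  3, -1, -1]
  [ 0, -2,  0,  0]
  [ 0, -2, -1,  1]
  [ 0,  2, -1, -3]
λ = -2: alg = 4, geom = 2

Step 1 — factor the characteristic polynomial to read off the algebraic multiplicities:
  χ_A(x) = (x + 2)^4

Step 2 — compute geometric multiplicities via the rank-nullity identity g(λ) = n − rank(A − λI):
  rank(A − (-2)·I) = 2, so dim ker(A − (-2)·I) = n − 2 = 2

Summary:
  λ = -2: algebraic multiplicity = 4, geometric multiplicity = 2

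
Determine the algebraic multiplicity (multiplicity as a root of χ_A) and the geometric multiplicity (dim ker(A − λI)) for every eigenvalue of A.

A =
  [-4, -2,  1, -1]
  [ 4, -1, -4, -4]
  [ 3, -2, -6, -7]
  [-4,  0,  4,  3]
λ = -3: alg = 2, geom = 1; λ = -1: alg = 2, geom = 2

Step 1 — factor the characteristic polynomial to read off the algebraic multiplicities:
  χ_A(x) = (x + 1)^2*(x + 3)^2

Step 2 — compute geometric multiplicities via the rank-nullity identity g(λ) = n − rank(A − λI):
  rank(A − (-3)·I) = 3, so dim ker(A − (-3)·I) = n − 3 = 1
  rank(A − (-1)·I) = 2, so dim ker(A − (-1)·I) = n − 2 = 2

Summary:
  λ = -3: algebraic multiplicity = 2, geometric multiplicity = 1
  λ = -1: algebraic multiplicity = 2, geometric multiplicity = 2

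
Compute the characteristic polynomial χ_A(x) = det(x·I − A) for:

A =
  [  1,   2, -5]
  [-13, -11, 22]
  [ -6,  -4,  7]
x^3 + 3*x^2 + 3*x + 1

Expanding det(x·I − A) (e.g. by cofactor expansion or by noting that A is similar to its Jordan form J, which has the same characteristic polynomial as A) gives
  χ_A(x) = x^3 + 3*x^2 + 3*x + 1
which factors as (x + 1)^3. The eigenvalues (with algebraic multiplicities) are λ = -1 with multiplicity 3.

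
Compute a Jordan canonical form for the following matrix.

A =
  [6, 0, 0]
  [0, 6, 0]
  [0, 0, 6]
J_1(6) ⊕ J_1(6) ⊕ J_1(6)

The characteristic polynomial is
  det(x·I − A) = x^3 - 18*x^2 + 108*x - 216 = (x - 6)^3

Eigenvalues and multiplicities (the geometric multiplicity of λ is n − rank(A − λI), which equals the number of Jordan blocks for λ):
  λ = 6: algebraic multiplicity = 3, geometric multiplicity = 3

Determining the block sizes for each eigenvalue:
  λ = 6: gm = am = 3, so every block has size 1 → block sizes [1, 1, 1]

Assembling the blocks gives a Jordan form
J =
  [6, 0, 0]
  [0, 6, 0]
  [0, 0, 6]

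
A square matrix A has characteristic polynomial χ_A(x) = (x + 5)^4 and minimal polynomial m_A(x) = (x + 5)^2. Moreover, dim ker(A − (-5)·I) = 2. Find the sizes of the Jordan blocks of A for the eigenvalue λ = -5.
Block sizes for λ = -5: [2, 2]

Step 1 — from the characteristic polynomial, algebraic multiplicity of λ = -5 is 4. From dim ker(A − (-5)·I) = 2, there are exactly 2 Jordan blocks for λ = -5.
Step 2 — from the minimal polynomial, the factor (x + 5)^2 tells us the largest block for λ = -5 has size 2.
Step 3 — with total size 4, 2 blocks, and largest block 2, the block sizes (in nonincreasing order) are [2, 2].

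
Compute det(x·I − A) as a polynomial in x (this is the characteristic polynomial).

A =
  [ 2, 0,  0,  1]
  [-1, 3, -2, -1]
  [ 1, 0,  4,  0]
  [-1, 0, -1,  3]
x^4 - 12*x^3 + 54*x^2 - 108*x + 81

Expanding det(x·I − A) (e.g. by cofactor expansion or by noting that A is similar to its Jordan form J, which has the same characteristic polynomial as A) gives
  χ_A(x) = x^4 - 12*x^3 + 54*x^2 - 108*x + 81
which factors as (x - 3)^4. The eigenvalues (with algebraic multiplicities) are λ = 3 with multiplicity 4.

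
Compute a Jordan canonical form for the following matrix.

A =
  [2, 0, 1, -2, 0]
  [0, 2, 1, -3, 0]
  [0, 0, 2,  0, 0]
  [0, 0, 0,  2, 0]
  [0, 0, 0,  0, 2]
J_2(2) ⊕ J_2(2) ⊕ J_1(2)

The characteristic polynomial is
  det(x·I − A) = x^5 - 10*x^4 + 40*x^3 - 80*x^2 + 80*x - 32 = (x - 2)^5

Eigenvalues and multiplicities (the geometric multiplicity of λ is n − rank(A − λI), which equals the number of Jordan blocks for λ):
  λ = 2: algebraic multiplicity = 5, geometric multiplicity = 3

Determining the block sizes for each eigenvalue:
  λ = 2: with am = 5 and gm = 3, the partition is not yet determined (e.g. several partitions of 5 into 3 parts exist). Let N = A − (2)·I. Computing rank(N^1) = 2, rank(N^2) = 0; the number of blocks of size ≥ j is rank(N^{j−1}) − rank(N^j), giving [3, 2]. So we have 2 block(s) of size 2, 1 block(s) of size 1 → block sizes [2, 2, 1]

Assembling the blocks gives a Jordan form
J =
  [2, 1, 0, 0, 0]
  [0, 2, 0, 0, 0]
  [0, 0, 2, 1, 0]
  [0, 0, 0, 2, 0]
  [0, 0, 0, 0, 2]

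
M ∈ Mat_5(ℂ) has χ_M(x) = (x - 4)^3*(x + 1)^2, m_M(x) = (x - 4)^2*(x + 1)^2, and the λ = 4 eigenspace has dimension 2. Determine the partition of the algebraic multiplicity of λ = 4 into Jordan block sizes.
Block sizes for λ = 4: [2, 1]

Step 1 — from the characteristic polynomial, algebraic multiplicity of λ = 4 is 3. From dim ker(M − (4)·I) = 2, there are exactly 2 Jordan blocks for λ = 4.
Step 2 — from the minimal polynomial, the factor (x − 4)^2 tells us the largest block for λ = 4 has size 2.
Step 3 — with total size 3, 2 blocks, and largest block 2, the block sizes (in nonincreasing order) are [2, 1].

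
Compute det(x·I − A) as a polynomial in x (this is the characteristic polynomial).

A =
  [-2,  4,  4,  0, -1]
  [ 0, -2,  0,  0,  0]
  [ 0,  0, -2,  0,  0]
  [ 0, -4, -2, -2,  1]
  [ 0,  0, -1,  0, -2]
x^5 + 10*x^4 + 40*x^3 + 80*x^2 + 80*x + 32

Expanding det(x·I − A) (e.g. by cofactor expansion or by noting that A is similar to its Jordan form J, which has the same characteristic polynomial as A) gives
  χ_A(x) = x^5 + 10*x^4 + 40*x^3 + 80*x^2 + 80*x + 32
which factors as (x + 2)^5. The eigenvalues (with algebraic multiplicities) are λ = -2 with multiplicity 5.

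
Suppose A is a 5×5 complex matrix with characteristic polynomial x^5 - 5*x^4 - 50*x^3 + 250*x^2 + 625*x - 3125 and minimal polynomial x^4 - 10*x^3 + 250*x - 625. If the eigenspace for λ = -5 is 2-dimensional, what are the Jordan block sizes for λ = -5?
Block sizes for λ = -5: [1, 1]

Step 1 — from the characteristic polynomial, algebraic multiplicity of λ = -5 is 2. From dim ker(A − (-5)·I) = 2, there are exactly 2 Jordan blocks for λ = -5.
Step 2 — from the minimal polynomial, the factor (x + 5) tells us the largest block for λ = -5 has size 1.
Step 3 — with total size 2, 2 blocks, and largest block 1, the block sizes (in nonincreasing order) are [1, 1].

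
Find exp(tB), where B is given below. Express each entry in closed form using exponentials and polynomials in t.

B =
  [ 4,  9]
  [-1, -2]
e^{tB} =
  [3*t*exp(t) + exp(t), 9*t*exp(t)]
  [-t*exp(t), -3*t*exp(t) + exp(t)]

Strategy: write B = P · J · P⁻¹ where J is a Jordan canonical form, so e^{tB} = P · e^{tJ} · P⁻¹, and e^{tJ} can be computed block-by-block.

B has Jordan form
J =
  [1, 1]
  [0, 1]
(up to reordering of blocks).

Per-block formulas:
  For a 2×2 Jordan block J_2(1): exp(t · J_2(1)) = e^(1t)·(I + t·N), where N is the 2×2 nilpotent shift.

After assembling e^{tJ} and conjugating by P, we get:

e^{tB} =
  [3*t*exp(t) + exp(t), 9*t*exp(t)]
  [-t*exp(t), -3*t*exp(t) + exp(t)]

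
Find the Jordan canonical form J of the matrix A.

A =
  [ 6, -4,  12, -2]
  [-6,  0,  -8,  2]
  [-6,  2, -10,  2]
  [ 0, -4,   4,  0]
J_1(-2) ⊕ J_1(-2) ⊕ J_1(0) ⊕ J_1(0)

The characteristic polynomial is
  det(x·I − A) = x^4 + 4*x^3 + 4*x^2 = x^2*(x + 2)^2

Eigenvalues and multiplicities (the geometric multiplicity of λ is n − rank(A − λI), which equals the number of Jordan blocks for λ):
  λ = -2: algebraic multiplicity = 2, geometric multiplicity = 2
  λ = 0: algebraic multiplicity = 2, geometric multiplicity = 2

Determining the block sizes for each eigenvalue:
  λ = -2: gm = am = 2, so every block has size 1 → block sizes [1, 1]
  λ = 0: gm = am = 2, so every block has size 1 → block sizes [1, 1]

Assembling the blocks gives a Jordan form
J =
  [-2,  0, 0, 0]
  [ 0, -2, 0, 0]
  [ 0,  0, 0, 0]
  [ 0,  0, 0, 0]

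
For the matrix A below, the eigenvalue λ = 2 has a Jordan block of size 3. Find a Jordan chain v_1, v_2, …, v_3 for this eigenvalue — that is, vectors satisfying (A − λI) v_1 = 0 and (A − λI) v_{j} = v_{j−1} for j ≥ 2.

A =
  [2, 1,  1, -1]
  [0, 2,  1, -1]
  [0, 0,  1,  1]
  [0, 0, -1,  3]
A Jordan chain for λ = 2 of length 3:
v_1 = (1, 0, 0, 0)ᵀ
v_2 = (1, 1, -1, -1)ᵀ
v_3 = (0, 0, 1, 0)ᵀ

Let N = A − (2)·I. We want v_3 with N^3 v_3 = 0 but N^2 v_3 ≠ 0; then v_{j-1} := N · v_j for j = 3, …, 2.

Pick v_3 = (0, 0, 1, 0)ᵀ.
Then v_2 = N · v_3 = (1, 1, -1, -1)ᵀ.
Then v_1 = N · v_2 = (1, 0, 0, 0)ᵀ.

Sanity check: (A − (2)·I) v_1 = (0, 0, 0, 0)ᵀ = 0. ✓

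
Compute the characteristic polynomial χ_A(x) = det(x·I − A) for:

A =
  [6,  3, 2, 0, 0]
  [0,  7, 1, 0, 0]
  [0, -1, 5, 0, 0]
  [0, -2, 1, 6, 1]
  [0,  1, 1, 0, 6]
x^5 - 30*x^4 + 360*x^3 - 2160*x^2 + 6480*x - 7776

Expanding det(x·I − A) (e.g. by cofactor expansion or by noting that A is similar to its Jordan form J, which has the same characteristic polynomial as A) gives
  χ_A(x) = x^5 - 30*x^4 + 360*x^3 - 2160*x^2 + 6480*x - 7776
which factors as (x - 6)^5. The eigenvalues (with algebraic multiplicities) are λ = 6 with multiplicity 5.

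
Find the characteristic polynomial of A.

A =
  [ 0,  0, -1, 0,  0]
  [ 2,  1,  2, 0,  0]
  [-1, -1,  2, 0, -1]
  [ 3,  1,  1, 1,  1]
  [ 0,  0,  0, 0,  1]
x^5 - 5*x^4 + 10*x^3 - 10*x^2 + 5*x - 1

Expanding det(x·I − A) (e.g. by cofactor expansion or by noting that A is similar to its Jordan form J, which has the same characteristic polynomial as A) gives
  χ_A(x) = x^5 - 5*x^4 + 10*x^3 - 10*x^2 + 5*x - 1
which factors as (x - 1)^5. The eigenvalues (with algebraic multiplicities) are λ = 1 with multiplicity 5.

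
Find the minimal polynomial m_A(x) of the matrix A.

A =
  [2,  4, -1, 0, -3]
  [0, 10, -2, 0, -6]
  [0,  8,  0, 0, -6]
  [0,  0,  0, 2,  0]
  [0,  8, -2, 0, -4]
x^2 - 4*x + 4

The characteristic polynomial is χ_A(x) = (x - 2)^5, so the eigenvalues are known. The minimal polynomial is
  m_A(x) = Π_λ (x − λ)^{k_λ}
where k_λ is the size of the *largest* Jordan block for λ (equivalently, the smallest k with (A − λI)^k v = 0 for every generalised eigenvector v of λ).

  λ = 2: largest Jordan block has size 2, contributing (x − 2)^2

So m_A(x) = (x - 2)^2 = x^2 - 4*x + 4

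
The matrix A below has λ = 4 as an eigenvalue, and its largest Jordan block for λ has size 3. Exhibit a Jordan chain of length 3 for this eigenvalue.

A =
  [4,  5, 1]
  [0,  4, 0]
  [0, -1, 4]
A Jordan chain for λ = 4 of length 3:
v_1 = (-1, 0, 0)ᵀ
v_2 = (5, 0, -1)ᵀ
v_3 = (0, 1, 0)ᵀ

Let N = A − (4)·I. We want v_3 with N^3 v_3 = 0 but N^2 v_3 ≠ 0; then v_{j-1} := N · v_j for j = 3, …, 2.

Pick v_3 = (0, 1, 0)ᵀ.
Then v_2 = N · v_3 = (5, 0, -1)ᵀ.
Then v_1 = N · v_2 = (-1, 0, 0)ᵀ.

Sanity check: (A − (4)·I) v_1 = (0, 0, 0)ᵀ = 0. ✓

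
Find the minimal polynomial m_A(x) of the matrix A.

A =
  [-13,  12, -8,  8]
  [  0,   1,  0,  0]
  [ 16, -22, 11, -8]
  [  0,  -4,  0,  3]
x^3 + x^2 - 17*x + 15

The characteristic polynomial is χ_A(x) = (x - 3)^2*(x - 1)*(x + 5), so the eigenvalues are known. The minimal polynomial is
  m_A(x) = Π_λ (x − λ)^{k_λ}
where k_λ is the size of the *largest* Jordan block for λ (equivalently, the smallest k with (A − λI)^k v = 0 for every generalised eigenvector v of λ).

  λ = -5: largest Jordan block has size 1, contributing (x + 5)
  λ = 1: largest Jordan block has size 1, contributing (x − 1)
  λ = 3: largest Jordan block has size 1, contributing (x − 3)

So m_A(x) = (x - 3)*(x - 1)*(x + 5) = x^3 + x^2 - 17*x + 15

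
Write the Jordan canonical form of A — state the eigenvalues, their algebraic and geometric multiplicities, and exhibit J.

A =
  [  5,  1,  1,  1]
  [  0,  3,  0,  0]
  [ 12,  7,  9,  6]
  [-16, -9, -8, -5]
J_2(3) ⊕ J_2(3)

The characteristic polynomial is
  det(x·I − A) = x^4 - 12*x^3 + 54*x^2 - 108*x + 81 = (x - 3)^4

Eigenvalues and multiplicities (the geometric multiplicity of λ is n − rank(A − λI), which equals the number of Jordan blocks for λ):
  λ = 3: algebraic multiplicity = 4, geometric multiplicity = 2

Determining the block sizes for each eigenvalue:
  λ = 3: with am = 4 and gm = 2, the partition is not yet determined (e.g. several partitions of 4 into 2 parts exist). Let N = A − (3)·I. Computing rank(N^1) = 2, rank(N^2) = 0; the number of blocks of size ≥ j is rank(N^{j−1}) − rank(N^j), giving [2, 2]. So we have 2 block(s) of size 2 → block sizes [2, 2]

Assembling the blocks gives a Jordan form
J =
  [3, 1, 0, 0]
  [0, 3, 0, 0]
  [0, 0, 3, 1]
  [0, 0, 0, 3]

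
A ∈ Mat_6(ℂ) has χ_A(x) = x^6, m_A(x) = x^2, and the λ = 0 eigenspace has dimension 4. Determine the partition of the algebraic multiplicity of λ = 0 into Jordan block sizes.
Block sizes for λ = 0: [2, 2, 1, 1]

Step 1 — from the characteristic polynomial, algebraic multiplicity of λ = 0 is 6. From dim ker(A − (0)·I) = 4, there are exactly 4 Jordan blocks for λ = 0.
Step 2 — from the minimal polynomial, the factor (x − 0)^2 tells us the largest block for λ = 0 has size 2.
Step 3 — with total size 6, 4 blocks, and largest block 2, the block sizes (in nonincreasing order) are [2, 2, 1, 1].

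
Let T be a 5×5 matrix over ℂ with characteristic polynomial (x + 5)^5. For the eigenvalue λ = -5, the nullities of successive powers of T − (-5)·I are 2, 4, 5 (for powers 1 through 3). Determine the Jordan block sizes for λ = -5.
Block sizes for λ = -5: [3, 2]

From the dimensions of kernels of powers, the number of Jordan blocks of size at least j is d_j − d_{j−1} where d_j = dim ker(N^j) (with d_0 = 0). Computing the differences gives [2, 2, 1].
The number of blocks of size exactly k is (#blocks of size ≥ k) − (#blocks of size ≥ k + 1), so the partition is: 1 block(s) of size 2, 1 block(s) of size 3.
In nonincreasing order the block sizes are [3, 2].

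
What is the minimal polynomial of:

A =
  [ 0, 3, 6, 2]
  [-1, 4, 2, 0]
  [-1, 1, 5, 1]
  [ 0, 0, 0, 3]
x^2 - 6*x + 9

The characteristic polynomial is χ_A(x) = (x - 3)^4, so the eigenvalues are known. The minimal polynomial is
  m_A(x) = Π_λ (x − λ)^{k_λ}
where k_λ is the size of the *largest* Jordan block for λ (equivalently, the smallest k with (A − λI)^k v = 0 for every generalised eigenvector v of λ).

  λ = 3: largest Jordan block has size 2, contributing (x − 3)^2

So m_A(x) = (x - 3)^2 = x^2 - 6*x + 9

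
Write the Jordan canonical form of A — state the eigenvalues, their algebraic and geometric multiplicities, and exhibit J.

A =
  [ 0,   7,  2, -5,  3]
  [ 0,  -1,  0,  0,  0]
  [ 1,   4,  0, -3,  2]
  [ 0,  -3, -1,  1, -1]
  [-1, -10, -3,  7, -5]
J_2(-1) ⊕ J_2(-1) ⊕ J_1(-1)

The characteristic polynomial is
  det(x·I − A) = x^5 + 5*x^4 + 10*x^3 + 10*x^2 + 5*x + 1 = (x + 1)^5

Eigenvalues and multiplicities (the geometric multiplicity of λ is n − rank(A − λI), which equals the number of Jordan blocks for λ):
  λ = -1: algebraic multiplicity = 5, geometric multiplicity = 3

Determining the block sizes for each eigenvalue:
  λ = -1: with am = 5 and gm = 3, the partition is not yet determined (e.g. several partitions of 5 into 3 parts exist). Let N = A − (-1)·I. Computing rank(N^1) = 2, rank(N^2) = 0; the number of blocks of size ≥ j is rank(N^{j−1}) − rank(N^j), giving [3, 2]. So we have 2 block(s) of size 2, 1 block(s) of size 1 → block sizes [2, 2, 1]

Assembling the blocks gives a Jordan form
J =
  [-1,  1,  0,  0,  0]
  [ 0, -1,  0,  0,  0]
  [ 0,  0, -1,  1,  0]
  [ 0,  0,  0, -1,  0]
  [ 0,  0,  0,  0, -1]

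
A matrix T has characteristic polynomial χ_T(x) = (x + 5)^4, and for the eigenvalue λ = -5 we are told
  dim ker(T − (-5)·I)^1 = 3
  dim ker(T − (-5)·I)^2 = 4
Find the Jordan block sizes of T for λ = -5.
Block sizes for λ = -5: [2, 1, 1]

From the dimensions of kernels of powers, the number of Jordan blocks of size at least j is d_j − d_{j−1} where d_j = dim ker(N^j) (with d_0 = 0). Computing the differences gives [3, 1].
The number of blocks of size exactly k is (#blocks of size ≥ k) − (#blocks of size ≥ k + 1), so the partition is: 2 block(s) of size 1, 1 block(s) of size 2.
In nonincreasing order the block sizes are [2, 1, 1].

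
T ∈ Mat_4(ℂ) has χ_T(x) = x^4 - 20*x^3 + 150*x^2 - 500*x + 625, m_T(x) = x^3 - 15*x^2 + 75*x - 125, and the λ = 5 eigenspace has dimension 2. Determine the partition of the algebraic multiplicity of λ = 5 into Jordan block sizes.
Block sizes for λ = 5: [3, 1]

Step 1 — from the characteristic polynomial, algebraic multiplicity of λ = 5 is 4. From dim ker(T − (5)·I) = 2, there are exactly 2 Jordan blocks for λ = 5.
Step 2 — from the minimal polynomial, the factor (x − 5)^3 tells us the largest block for λ = 5 has size 3.
Step 3 — with total size 4, 2 blocks, and largest block 3, the block sizes (in nonincreasing order) are [3, 1].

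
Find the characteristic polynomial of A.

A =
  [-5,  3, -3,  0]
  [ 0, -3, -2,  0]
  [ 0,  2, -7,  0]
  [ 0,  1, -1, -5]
x^4 + 20*x^3 + 150*x^2 + 500*x + 625

Expanding det(x·I − A) (e.g. by cofactor expansion or by noting that A is similar to its Jordan form J, which has the same characteristic polynomial as A) gives
  χ_A(x) = x^4 + 20*x^3 + 150*x^2 + 500*x + 625
which factors as (x + 5)^4. The eigenvalues (with algebraic multiplicities) are λ = -5 with multiplicity 4.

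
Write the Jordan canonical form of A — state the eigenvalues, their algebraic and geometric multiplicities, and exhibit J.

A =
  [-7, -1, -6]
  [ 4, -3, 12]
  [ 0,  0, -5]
J_2(-5) ⊕ J_1(-5)

The characteristic polynomial is
  det(x·I − A) = x^3 + 15*x^2 + 75*x + 125 = (x + 5)^3

Eigenvalues and multiplicities (the geometric multiplicity of λ is n − rank(A − λI), which equals the number of Jordan blocks for λ):
  λ = -5: algebraic multiplicity = 3, geometric multiplicity = 2

Determining the block sizes for each eigenvalue:
  λ = -5: 2 blocks summing to 3 forces exactly one block of size 2 and the rest size 1 → block sizes [2, 1]

Assembling the blocks gives a Jordan form
J =
  [-5,  1,  0]
  [ 0, -5,  0]
  [ 0,  0, -5]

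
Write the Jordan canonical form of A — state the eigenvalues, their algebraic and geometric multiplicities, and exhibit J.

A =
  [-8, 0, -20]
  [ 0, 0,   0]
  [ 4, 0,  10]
J_1(0) ⊕ J_1(0) ⊕ J_1(2)

The characteristic polynomial is
  det(x·I − A) = x^3 - 2*x^2 = x^2*(x - 2)

Eigenvalues and multiplicities (the geometric multiplicity of λ is n − rank(A − λI), which equals the number of Jordan blocks for λ):
  λ = 0: algebraic multiplicity = 2, geometric multiplicity = 2
  λ = 2: algebraic multiplicity = 1, geometric multiplicity = 1

Determining the block sizes for each eigenvalue:
  λ = 0: gm = am = 2, so every block has size 1 → block sizes [1, 1]
  λ = 2: one block (gm = 1), so the single block has size am = 1 → block sizes [1]

Assembling the blocks gives a Jordan form
J =
  [0, 0, 0]
  [0, 0, 0]
  [0, 0, 2]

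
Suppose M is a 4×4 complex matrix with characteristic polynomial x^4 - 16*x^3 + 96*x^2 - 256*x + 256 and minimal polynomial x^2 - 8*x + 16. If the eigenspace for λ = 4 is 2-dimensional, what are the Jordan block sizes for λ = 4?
Block sizes for λ = 4: [2, 2]

Step 1 — from the characteristic polynomial, algebraic multiplicity of λ = 4 is 4. From dim ker(M − (4)·I) = 2, there are exactly 2 Jordan blocks for λ = 4.
Step 2 — from the minimal polynomial, the factor (x − 4)^2 tells us the largest block for λ = 4 has size 2.
Step 3 — with total size 4, 2 blocks, and largest block 2, the block sizes (in nonincreasing order) are [2, 2].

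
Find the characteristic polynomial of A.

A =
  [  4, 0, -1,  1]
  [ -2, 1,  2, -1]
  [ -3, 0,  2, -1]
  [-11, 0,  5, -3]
x^4 - 4*x^3 + 6*x^2 - 4*x + 1

Expanding det(x·I − A) (e.g. by cofactor expansion or by noting that A is similar to its Jordan form J, which has the same characteristic polynomial as A) gives
  χ_A(x) = x^4 - 4*x^3 + 6*x^2 - 4*x + 1
which factors as (x - 1)^4. The eigenvalues (with algebraic multiplicities) are λ = 1 with multiplicity 4.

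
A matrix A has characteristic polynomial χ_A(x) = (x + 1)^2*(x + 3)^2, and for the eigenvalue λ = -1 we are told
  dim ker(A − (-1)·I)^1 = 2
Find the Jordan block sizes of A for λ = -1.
Block sizes for λ = -1: [1, 1]

From the dimensions of kernels of powers, the number of Jordan blocks of size at least j is d_j − d_{j−1} where d_j = dim ker(N^j) (with d_0 = 0). Computing the differences gives [2].
The number of blocks of size exactly k is (#blocks of size ≥ k) − (#blocks of size ≥ k + 1), so the partition is: 2 block(s) of size 1.
In nonincreasing order the block sizes are [1, 1].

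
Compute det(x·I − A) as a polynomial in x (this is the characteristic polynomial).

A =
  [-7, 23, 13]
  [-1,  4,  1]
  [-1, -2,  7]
x^3 - 4*x^2 - 11*x - 6

Expanding det(x·I − A) (e.g. by cofactor expansion or by noting that A is similar to its Jordan form J, which has the same characteristic polynomial as A) gives
  χ_A(x) = x^3 - 4*x^2 - 11*x - 6
which factors as (x - 6)*(x + 1)^2. The eigenvalues (with algebraic multiplicities) are λ = -1 with multiplicity 2, λ = 6 with multiplicity 1.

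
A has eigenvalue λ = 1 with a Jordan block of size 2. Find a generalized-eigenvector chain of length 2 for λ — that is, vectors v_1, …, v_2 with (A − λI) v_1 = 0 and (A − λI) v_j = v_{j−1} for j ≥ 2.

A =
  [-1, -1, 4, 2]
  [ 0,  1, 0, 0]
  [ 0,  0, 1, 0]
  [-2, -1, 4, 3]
A Jordan chain for λ = 1 of length 2:
v_1 = (-2, 0, 0, -2)ᵀ
v_2 = (1, 0, 0, 0)ᵀ

Let N = A − (1)·I. We want v_2 with N^2 v_2 = 0 but N^1 v_2 ≠ 0; then v_{j-1} := N · v_j for j = 2, …, 2.

Pick v_2 = (1, 0, 0, 0)ᵀ.
Then v_1 = N · v_2 = (-2, 0, 0, -2)ᵀ.

Sanity check: (A − (1)·I) v_1 = (0, 0, 0, 0)ᵀ = 0. ✓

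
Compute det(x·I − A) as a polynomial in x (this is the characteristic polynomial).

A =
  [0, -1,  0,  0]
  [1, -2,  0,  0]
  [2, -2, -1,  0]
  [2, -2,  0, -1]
x^4 + 4*x^3 + 6*x^2 + 4*x + 1

Expanding det(x·I − A) (e.g. by cofactor expansion or by noting that A is similar to its Jordan form J, which has the same characteristic polynomial as A) gives
  χ_A(x) = x^4 + 4*x^3 + 6*x^2 + 4*x + 1
which factors as (x + 1)^4. The eigenvalues (with algebraic multiplicities) are λ = -1 with multiplicity 4.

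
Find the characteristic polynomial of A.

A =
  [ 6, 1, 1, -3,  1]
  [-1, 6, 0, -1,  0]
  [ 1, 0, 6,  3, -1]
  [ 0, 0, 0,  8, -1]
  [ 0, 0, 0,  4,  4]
x^5 - 30*x^4 + 360*x^3 - 2160*x^2 + 6480*x - 7776

Expanding det(x·I − A) (e.g. by cofactor expansion or by noting that A is similar to its Jordan form J, which has the same characteristic polynomial as A) gives
  χ_A(x) = x^5 - 30*x^4 + 360*x^3 - 2160*x^2 + 6480*x - 7776
which factors as (x - 6)^5. The eigenvalues (with algebraic multiplicities) are λ = 6 with multiplicity 5.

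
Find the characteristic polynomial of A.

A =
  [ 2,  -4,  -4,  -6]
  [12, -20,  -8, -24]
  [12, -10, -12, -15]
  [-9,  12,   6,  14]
x^4 + 16*x^3 + 96*x^2 + 256*x + 256

Expanding det(x·I − A) (e.g. by cofactor expansion or by noting that A is similar to its Jordan form J, which has the same characteristic polynomial as A) gives
  χ_A(x) = x^4 + 16*x^3 + 96*x^2 + 256*x + 256
which factors as (x + 4)^4. The eigenvalues (with algebraic multiplicities) are λ = -4 with multiplicity 4.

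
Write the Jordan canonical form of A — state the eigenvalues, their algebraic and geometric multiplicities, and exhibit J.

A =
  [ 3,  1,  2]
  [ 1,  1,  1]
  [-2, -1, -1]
J_3(1)

The characteristic polynomial is
  det(x·I − A) = x^3 - 3*x^2 + 3*x - 1 = (x - 1)^3

Eigenvalues and multiplicities (the geometric multiplicity of λ is n − rank(A − λI), which equals the number of Jordan blocks for λ):
  λ = 1: algebraic multiplicity = 3, geometric multiplicity = 1

Determining the block sizes for each eigenvalue:
  λ = 1: one block (gm = 1), so the single block has size am = 3 → block sizes [3]

Assembling the blocks gives a Jordan form
J =
  [1, 1, 0]
  [0, 1, 1]
  [0, 0, 1]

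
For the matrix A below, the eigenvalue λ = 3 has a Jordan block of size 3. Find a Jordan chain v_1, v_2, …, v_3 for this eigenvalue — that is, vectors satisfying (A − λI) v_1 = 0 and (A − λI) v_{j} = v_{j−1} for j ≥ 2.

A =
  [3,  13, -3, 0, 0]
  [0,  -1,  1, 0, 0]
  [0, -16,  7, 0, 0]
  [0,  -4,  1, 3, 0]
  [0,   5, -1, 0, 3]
A Jordan chain for λ = 3 of length 3:
v_1 = (-4, 0, 0, 0, -4)ᵀ
v_2 = (13, -4, -16, -4, 5)ᵀ
v_3 = (0, 1, 0, 0, 0)ᵀ

Let N = A − (3)·I. We want v_3 with N^3 v_3 = 0 but N^2 v_3 ≠ 0; then v_{j-1} := N · v_j for j = 3, …, 2.

Pick v_3 = (0, 1, 0, 0, 0)ᵀ.
Then v_2 = N · v_3 = (13, -4, -16, -4, 5)ᵀ.
Then v_1 = N · v_2 = (-4, 0, 0, 0, -4)ᵀ.

Sanity check: (A − (3)·I) v_1 = (0, 0, 0, 0, 0)ᵀ = 0. ✓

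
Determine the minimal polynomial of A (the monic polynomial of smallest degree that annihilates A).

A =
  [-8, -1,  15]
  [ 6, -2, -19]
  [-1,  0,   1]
x^3 + 9*x^2 + 27*x + 27

The characteristic polynomial is χ_A(x) = (x + 3)^3, so the eigenvalues are known. The minimal polynomial is
  m_A(x) = Π_λ (x − λ)^{k_λ}
where k_λ is the size of the *largest* Jordan block for λ (equivalently, the smallest k with (A − λI)^k v = 0 for every generalised eigenvector v of λ).

  λ = -3: largest Jordan block has size 3, contributing (x + 3)^3

So m_A(x) = (x + 3)^3 = x^3 + 9*x^2 + 27*x + 27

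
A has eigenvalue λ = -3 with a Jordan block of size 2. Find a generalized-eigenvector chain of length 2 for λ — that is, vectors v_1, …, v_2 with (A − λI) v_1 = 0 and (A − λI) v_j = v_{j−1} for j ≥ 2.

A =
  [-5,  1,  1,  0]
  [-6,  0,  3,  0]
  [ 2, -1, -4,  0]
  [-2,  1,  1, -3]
A Jordan chain for λ = -3 of length 2:
v_1 = (-2, -6, 2, -2)ᵀ
v_2 = (1, 0, 0, 0)ᵀ

Let N = A − (-3)·I. We want v_2 with N^2 v_2 = 0 but N^1 v_2 ≠ 0; then v_{j-1} := N · v_j for j = 2, …, 2.

Pick v_2 = (1, 0, 0, 0)ᵀ.
Then v_1 = N · v_2 = (-2, -6, 2, -2)ᵀ.

Sanity check: (A − (-3)·I) v_1 = (0, 0, 0, 0)ᵀ = 0. ✓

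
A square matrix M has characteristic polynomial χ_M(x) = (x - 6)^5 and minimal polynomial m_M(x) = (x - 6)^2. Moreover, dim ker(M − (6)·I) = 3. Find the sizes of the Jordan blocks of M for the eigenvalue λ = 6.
Block sizes for λ = 6: [2, 2, 1]

Step 1 — from the characteristic polynomial, algebraic multiplicity of λ = 6 is 5. From dim ker(M − (6)·I) = 3, there are exactly 3 Jordan blocks for λ = 6.
Step 2 — from the minimal polynomial, the factor (x − 6)^2 tells us the largest block for λ = 6 has size 2.
Step 3 — with total size 5, 3 blocks, and largest block 2, the block sizes (in nonincreasing order) are [2, 2, 1].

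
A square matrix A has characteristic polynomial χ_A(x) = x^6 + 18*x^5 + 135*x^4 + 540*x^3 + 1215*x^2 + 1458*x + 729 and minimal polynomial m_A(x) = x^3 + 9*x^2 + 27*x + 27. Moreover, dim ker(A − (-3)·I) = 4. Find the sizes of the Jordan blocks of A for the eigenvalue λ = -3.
Block sizes for λ = -3: [3, 1, 1, 1]

Step 1 — from the characteristic polynomial, algebraic multiplicity of λ = -3 is 6. From dim ker(A − (-3)·I) = 4, there are exactly 4 Jordan blocks for λ = -3.
Step 2 — from the minimal polynomial, the factor (x + 3)^3 tells us the largest block for λ = -3 has size 3.
Step 3 — with total size 6, 4 blocks, and largest block 3, the block sizes (in nonincreasing order) are [3, 1, 1, 1].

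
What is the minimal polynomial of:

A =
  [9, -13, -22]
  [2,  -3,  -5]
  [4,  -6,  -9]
x^3 + 3*x^2 + 3*x + 1

The characteristic polynomial is χ_A(x) = (x + 1)^3, so the eigenvalues are known. The minimal polynomial is
  m_A(x) = Π_λ (x − λ)^{k_λ}
where k_λ is the size of the *largest* Jordan block for λ (equivalently, the smallest k with (A − λI)^k v = 0 for every generalised eigenvector v of λ).

  λ = -1: largest Jordan block has size 3, contributing (x + 1)^3

So m_A(x) = (x + 1)^3 = x^3 + 3*x^2 + 3*x + 1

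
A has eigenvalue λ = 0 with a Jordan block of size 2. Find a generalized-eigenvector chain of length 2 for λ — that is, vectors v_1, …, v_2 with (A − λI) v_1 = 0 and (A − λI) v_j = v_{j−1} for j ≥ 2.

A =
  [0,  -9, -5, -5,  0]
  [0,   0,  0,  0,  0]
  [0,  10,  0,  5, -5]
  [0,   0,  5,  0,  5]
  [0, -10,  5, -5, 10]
A Jordan chain for λ = 0 of length 2:
v_1 = (1, 0, 0, 0, 0)ᵀ
v_2 = (0, 1, 0, -2, 0)ᵀ

Let N = A − (0)·I. We want v_2 with N^2 v_2 = 0 but N^1 v_2 ≠ 0; then v_{j-1} := N · v_j for j = 2, …, 2.

Pick v_2 = (0, 1, 0, -2, 0)ᵀ.
Then v_1 = N · v_2 = (1, 0, 0, 0, 0)ᵀ.

Sanity check: (A − (0)·I) v_1 = (0, 0, 0, 0, 0)ᵀ = 0. ✓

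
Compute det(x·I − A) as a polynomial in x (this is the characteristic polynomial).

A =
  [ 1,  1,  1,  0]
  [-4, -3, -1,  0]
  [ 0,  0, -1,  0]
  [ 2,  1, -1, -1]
x^4 + 4*x^3 + 6*x^2 + 4*x + 1

Expanding det(x·I − A) (e.g. by cofactor expansion or by noting that A is similar to its Jordan form J, which has the same characteristic polynomial as A) gives
  χ_A(x) = x^4 + 4*x^3 + 6*x^2 + 4*x + 1
which factors as (x + 1)^4. The eigenvalues (with algebraic multiplicities) are λ = -1 with multiplicity 4.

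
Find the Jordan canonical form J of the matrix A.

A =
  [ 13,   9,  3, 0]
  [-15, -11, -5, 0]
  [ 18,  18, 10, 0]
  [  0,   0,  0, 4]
J_2(4) ⊕ J_1(4) ⊕ J_1(4)

The characteristic polynomial is
  det(x·I − A) = x^4 - 16*x^3 + 96*x^2 - 256*x + 256 = (x - 4)^4

Eigenvalues and multiplicities (the geometric multiplicity of λ is n − rank(A − λI), which equals the number of Jordan blocks for λ):
  λ = 4: algebraic multiplicity = 4, geometric multiplicity = 3

Determining the block sizes for each eigenvalue:
  λ = 4: 3 blocks summing to 4 forces exactly one block of size 2 and the rest size 1 → block sizes [2, 1, 1]

Assembling the blocks gives a Jordan form
J =
  [4, 1, 0, 0]
  [0, 4, 0, 0]
  [0, 0, 4, 0]
  [0, 0, 0, 4]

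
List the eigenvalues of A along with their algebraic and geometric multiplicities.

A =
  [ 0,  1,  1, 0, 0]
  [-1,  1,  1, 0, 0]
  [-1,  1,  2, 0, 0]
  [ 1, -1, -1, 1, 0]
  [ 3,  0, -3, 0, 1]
λ = 1: alg = 5, geom = 3

Step 1 — factor the characteristic polynomial to read off the algebraic multiplicities:
  χ_A(x) = (x - 1)^5

Step 2 — compute geometric multiplicities via the rank-nullity identity g(λ) = n − rank(A − λI):
  rank(A − (1)·I) = 2, so dim ker(A − (1)·I) = n − 2 = 3

Summary:
  λ = 1: algebraic multiplicity = 5, geometric multiplicity = 3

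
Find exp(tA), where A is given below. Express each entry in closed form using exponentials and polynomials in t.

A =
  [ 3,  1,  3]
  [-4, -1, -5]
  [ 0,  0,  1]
e^{tA} =
  [2*t*exp(t) + exp(t), t*exp(t), t^2*exp(t)/2 + 3*t*exp(t)]
  [-4*t*exp(t), -2*t*exp(t) + exp(t), -t^2*exp(t) - 5*t*exp(t)]
  [0, 0, exp(t)]

Strategy: write A = P · J · P⁻¹ where J is a Jordan canonical form, so e^{tA} = P · e^{tJ} · P⁻¹, and e^{tJ} can be computed block-by-block.

A has Jordan form
J =
  [1, 1, 0]
  [0, 1, 1]
  [0, 0, 1]
(up to reordering of blocks).

Per-block formulas:
  For a 3×3 Jordan block J_3(1): exp(t · J_3(1)) = e^(1t)·(I + t·N + (t^2/2)·N^2), where N is the 3×3 nilpotent shift.

After assembling e^{tJ} and conjugating by P, we get:

e^{tA} =
  [2*t*exp(t) + exp(t), t*exp(t), t^2*exp(t)/2 + 3*t*exp(t)]
  [-4*t*exp(t), -2*t*exp(t) + exp(t), -t^2*exp(t) - 5*t*exp(t)]
  [0, 0, exp(t)]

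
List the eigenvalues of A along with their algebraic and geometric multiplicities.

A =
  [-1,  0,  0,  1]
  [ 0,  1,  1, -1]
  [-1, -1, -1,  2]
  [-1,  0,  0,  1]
λ = 0: alg = 4, geom = 2

Step 1 — factor the characteristic polynomial to read off the algebraic multiplicities:
  χ_A(x) = x^4

Step 2 — compute geometric multiplicities via the rank-nullity identity g(λ) = n − rank(A − λI):
  rank(A − (0)·I) = 2, so dim ker(A − (0)·I) = n − 2 = 2

Summary:
  λ = 0: algebraic multiplicity = 4, geometric multiplicity = 2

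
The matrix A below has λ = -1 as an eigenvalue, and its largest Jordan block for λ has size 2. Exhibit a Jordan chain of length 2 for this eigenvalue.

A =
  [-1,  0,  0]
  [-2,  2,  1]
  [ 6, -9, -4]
A Jordan chain for λ = -1 of length 2:
v_1 = (0, -2, 6)ᵀ
v_2 = (1, 0, 0)ᵀ

Let N = A − (-1)·I. We want v_2 with N^2 v_2 = 0 but N^1 v_2 ≠ 0; then v_{j-1} := N · v_j for j = 2, …, 2.

Pick v_2 = (1, 0, 0)ᵀ.
Then v_1 = N · v_2 = (0, -2, 6)ᵀ.

Sanity check: (A − (-1)·I) v_1 = (0, 0, 0)ᵀ = 0. ✓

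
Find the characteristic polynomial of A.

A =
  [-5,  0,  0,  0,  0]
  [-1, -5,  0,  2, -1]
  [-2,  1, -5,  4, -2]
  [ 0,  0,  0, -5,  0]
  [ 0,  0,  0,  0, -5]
x^5 + 25*x^4 + 250*x^3 + 1250*x^2 + 3125*x + 3125

Expanding det(x·I − A) (e.g. by cofactor expansion or by noting that A is similar to its Jordan form J, which has the same characteristic polynomial as A) gives
  χ_A(x) = x^5 + 25*x^4 + 250*x^3 + 1250*x^2 + 3125*x + 3125
which factors as (x + 5)^5. The eigenvalues (with algebraic multiplicities) are λ = -5 with multiplicity 5.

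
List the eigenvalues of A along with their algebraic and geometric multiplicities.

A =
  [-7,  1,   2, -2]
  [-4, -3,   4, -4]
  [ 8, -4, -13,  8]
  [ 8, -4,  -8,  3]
λ = -5: alg = 4, geom = 3

Step 1 — factor the characteristic polynomial to read off the algebraic multiplicities:
  χ_A(x) = (x + 5)^4

Step 2 — compute geometric multiplicities via the rank-nullity identity g(λ) = n − rank(A − λI):
  rank(A − (-5)·I) = 1, so dim ker(A − (-5)·I) = n − 1 = 3

Summary:
  λ = -5: algebraic multiplicity = 4, geometric multiplicity = 3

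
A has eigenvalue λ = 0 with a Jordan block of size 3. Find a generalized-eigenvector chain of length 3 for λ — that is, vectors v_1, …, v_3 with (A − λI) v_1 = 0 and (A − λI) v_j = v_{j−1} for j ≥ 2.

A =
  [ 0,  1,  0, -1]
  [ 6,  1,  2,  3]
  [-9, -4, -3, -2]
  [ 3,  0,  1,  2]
A Jordan chain for λ = 0 of length 3:
v_1 = (3, -3, -3, -3)ᵀ
v_2 = (0, 6, -9, 3)ᵀ
v_3 = (1, 0, 0, 0)ᵀ

Let N = A − (0)·I. We want v_3 with N^3 v_3 = 0 but N^2 v_3 ≠ 0; then v_{j-1} := N · v_j for j = 3, …, 2.

Pick v_3 = (1, 0, 0, 0)ᵀ.
Then v_2 = N · v_3 = (0, 6, -9, 3)ᵀ.
Then v_1 = N · v_2 = (3, -3, -3, -3)ᵀ.

Sanity check: (A − (0)·I) v_1 = (0, 0, 0, 0)ᵀ = 0. ✓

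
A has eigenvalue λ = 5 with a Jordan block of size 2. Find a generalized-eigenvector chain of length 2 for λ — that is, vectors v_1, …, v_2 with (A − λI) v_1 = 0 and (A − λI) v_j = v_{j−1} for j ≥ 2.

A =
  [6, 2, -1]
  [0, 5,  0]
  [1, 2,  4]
A Jordan chain for λ = 5 of length 2:
v_1 = (1, 0, 1)ᵀ
v_2 = (1, 0, 0)ᵀ

Let N = A − (5)·I. We want v_2 with N^2 v_2 = 0 but N^1 v_2 ≠ 0; then v_{j-1} := N · v_j for j = 2, …, 2.

Pick v_2 = (1, 0, 0)ᵀ.
Then v_1 = N · v_2 = (1, 0, 1)ᵀ.

Sanity check: (A − (5)·I) v_1 = (0, 0, 0)ᵀ = 0. ✓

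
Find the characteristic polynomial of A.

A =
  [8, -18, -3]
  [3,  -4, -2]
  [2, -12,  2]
x^3 - 6*x^2 + 12*x - 8

Expanding det(x·I − A) (e.g. by cofactor expansion or by noting that A is similar to its Jordan form J, which has the same characteristic polynomial as A) gives
  χ_A(x) = x^3 - 6*x^2 + 12*x - 8
which factors as (x - 2)^3. The eigenvalues (with algebraic multiplicities) are λ = 2 with multiplicity 3.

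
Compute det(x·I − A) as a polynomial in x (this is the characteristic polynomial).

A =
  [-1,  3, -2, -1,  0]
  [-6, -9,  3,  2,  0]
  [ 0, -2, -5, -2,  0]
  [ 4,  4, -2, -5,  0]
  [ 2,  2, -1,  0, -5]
x^5 + 25*x^4 + 250*x^3 + 1250*x^2 + 3125*x + 3125

Expanding det(x·I − A) (e.g. by cofactor expansion or by noting that A is similar to its Jordan form J, which has the same characteristic polynomial as A) gives
  χ_A(x) = x^5 + 25*x^4 + 250*x^3 + 1250*x^2 + 3125*x + 3125
which factors as (x + 5)^5. The eigenvalues (with algebraic multiplicities) are λ = -5 with multiplicity 5.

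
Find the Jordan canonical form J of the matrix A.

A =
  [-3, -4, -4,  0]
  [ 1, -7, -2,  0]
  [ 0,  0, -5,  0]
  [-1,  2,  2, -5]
J_2(-5) ⊕ J_1(-5) ⊕ J_1(-5)

The characteristic polynomial is
  det(x·I − A) = x^4 + 20*x^3 + 150*x^2 + 500*x + 625 = (x + 5)^4

Eigenvalues and multiplicities (the geometric multiplicity of λ is n − rank(A − λI), which equals the number of Jordan blocks for λ):
  λ = -5: algebraic multiplicity = 4, geometric multiplicity = 3

Determining the block sizes for each eigenvalue:
  λ = -5: 3 blocks summing to 4 forces exactly one block of size 2 and the rest size 1 → block sizes [2, 1, 1]

Assembling the blocks gives a Jordan form
J =
  [-5,  1,  0,  0]
  [ 0, -5,  0,  0]
  [ 0,  0, -5,  0]
  [ 0,  0,  0, -5]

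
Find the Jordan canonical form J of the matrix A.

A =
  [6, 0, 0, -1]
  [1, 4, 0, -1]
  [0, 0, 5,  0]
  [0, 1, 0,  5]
J_3(5) ⊕ J_1(5)

The characteristic polynomial is
  det(x·I − A) = x^4 - 20*x^3 + 150*x^2 - 500*x + 625 = (x - 5)^4

Eigenvalues and multiplicities (the geometric multiplicity of λ is n − rank(A − λI), which equals the number of Jordan blocks for λ):
  λ = 5: algebraic multiplicity = 4, geometric multiplicity = 2

Determining the block sizes for each eigenvalue:
  λ = 5: with am = 4 and gm = 2, the partition is not yet determined (e.g. several partitions of 4 into 2 parts exist). Let N = A − (5)·I. Computing rank(N^1) = 2, rank(N^2) = 1, rank(N^3) = 0; the number of blocks of size ≥ j is rank(N^{j−1}) − rank(N^j), giving [2, 1, 1]. So we have 1 block(s) of size 3, 1 block(s) of size 1 → block sizes [3, 1]

Assembling the blocks gives a Jordan form
J =
  [5, 1, 0, 0]
  [0, 5, 1, 0]
  [0, 0, 5, 0]
  [0, 0, 0, 5]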